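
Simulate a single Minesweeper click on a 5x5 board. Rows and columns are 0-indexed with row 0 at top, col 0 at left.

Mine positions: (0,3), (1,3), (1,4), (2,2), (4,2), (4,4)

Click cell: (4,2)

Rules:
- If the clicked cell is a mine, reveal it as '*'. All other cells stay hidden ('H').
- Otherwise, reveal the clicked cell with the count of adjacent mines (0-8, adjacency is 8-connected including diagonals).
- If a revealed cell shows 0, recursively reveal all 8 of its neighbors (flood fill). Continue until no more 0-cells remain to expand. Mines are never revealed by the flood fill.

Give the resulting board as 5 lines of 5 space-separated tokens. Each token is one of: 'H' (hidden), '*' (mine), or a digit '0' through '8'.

H H H H H
H H H H H
H H H H H
H H H H H
H H * H H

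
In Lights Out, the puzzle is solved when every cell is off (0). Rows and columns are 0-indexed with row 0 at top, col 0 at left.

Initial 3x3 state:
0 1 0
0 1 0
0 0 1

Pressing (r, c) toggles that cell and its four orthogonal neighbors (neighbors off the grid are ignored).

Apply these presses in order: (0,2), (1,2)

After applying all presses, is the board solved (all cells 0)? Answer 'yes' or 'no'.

Answer: yes

Derivation:
After press 1 at (0,2):
0 0 1
0 1 1
0 0 1

After press 2 at (1,2):
0 0 0
0 0 0
0 0 0

Lights still on: 0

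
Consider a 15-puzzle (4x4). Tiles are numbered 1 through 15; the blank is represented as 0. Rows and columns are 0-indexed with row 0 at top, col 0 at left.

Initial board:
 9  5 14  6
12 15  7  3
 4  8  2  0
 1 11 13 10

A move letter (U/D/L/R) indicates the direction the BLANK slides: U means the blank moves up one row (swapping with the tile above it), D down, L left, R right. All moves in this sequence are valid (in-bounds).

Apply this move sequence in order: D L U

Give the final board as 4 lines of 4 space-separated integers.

After move 1 (D):
 9  5 14  6
12 15  7  3
 4  8  2 10
 1 11 13  0

After move 2 (L):
 9  5 14  6
12 15  7  3
 4  8  2 10
 1 11  0 13

After move 3 (U):
 9  5 14  6
12 15  7  3
 4  8  0 10
 1 11  2 13

Answer:  9  5 14  6
12 15  7  3
 4  8  0 10
 1 11  2 13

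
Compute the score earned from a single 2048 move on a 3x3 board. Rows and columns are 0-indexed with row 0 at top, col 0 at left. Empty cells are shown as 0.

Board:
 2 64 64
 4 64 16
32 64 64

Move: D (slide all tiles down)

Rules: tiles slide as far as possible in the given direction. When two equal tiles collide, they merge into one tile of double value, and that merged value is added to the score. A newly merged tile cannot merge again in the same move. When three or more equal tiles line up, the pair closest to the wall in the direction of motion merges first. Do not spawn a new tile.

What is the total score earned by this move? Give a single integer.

Answer: 128

Derivation:
Slide down:
col 0: [2, 4, 32] -> [2, 4, 32]  score +0 (running 0)
col 1: [64, 64, 64] -> [0, 64, 128]  score +128 (running 128)
col 2: [64, 16, 64] -> [64, 16, 64]  score +0 (running 128)
Board after move:
  2   0  64
  4  64  16
 32 128  64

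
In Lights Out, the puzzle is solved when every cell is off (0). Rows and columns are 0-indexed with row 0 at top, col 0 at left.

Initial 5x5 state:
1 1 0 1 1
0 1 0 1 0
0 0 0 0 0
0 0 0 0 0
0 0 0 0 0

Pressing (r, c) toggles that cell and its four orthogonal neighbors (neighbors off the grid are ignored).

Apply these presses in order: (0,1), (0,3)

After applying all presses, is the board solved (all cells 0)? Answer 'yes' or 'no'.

After press 1 at (0,1):
0 0 1 1 1
0 0 0 1 0
0 0 0 0 0
0 0 0 0 0
0 0 0 0 0

After press 2 at (0,3):
0 0 0 0 0
0 0 0 0 0
0 0 0 0 0
0 0 0 0 0
0 0 0 0 0

Lights still on: 0

Answer: yes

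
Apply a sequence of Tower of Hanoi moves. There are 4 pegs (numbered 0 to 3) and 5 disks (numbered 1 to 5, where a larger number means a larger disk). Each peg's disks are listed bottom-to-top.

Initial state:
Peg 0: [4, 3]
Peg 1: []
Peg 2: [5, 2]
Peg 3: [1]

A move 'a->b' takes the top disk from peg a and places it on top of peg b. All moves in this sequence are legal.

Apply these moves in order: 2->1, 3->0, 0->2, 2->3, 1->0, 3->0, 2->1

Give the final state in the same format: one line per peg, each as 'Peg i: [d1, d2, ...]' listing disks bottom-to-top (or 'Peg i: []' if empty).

Answer: Peg 0: [4, 3, 2, 1]
Peg 1: [5]
Peg 2: []
Peg 3: []

Derivation:
After move 1 (2->1):
Peg 0: [4, 3]
Peg 1: [2]
Peg 2: [5]
Peg 3: [1]

After move 2 (3->0):
Peg 0: [4, 3, 1]
Peg 1: [2]
Peg 2: [5]
Peg 3: []

After move 3 (0->2):
Peg 0: [4, 3]
Peg 1: [2]
Peg 2: [5, 1]
Peg 3: []

After move 4 (2->3):
Peg 0: [4, 3]
Peg 1: [2]
Peg 2: [5]
Peg 3: [1]

After move 5 (1->0):
Peg 0: [4, 3, 2]
Peg 1: []
Peg 2: [5]
Peg 3: [1]

After move 6 (3->0):
Peg 0: [4, 3, 2, 1]
Peg 1: []
Peg 2: [5]
Peg 3: []

After move 7 (2->1):
Peg 0: [4, 3, 2, 1]
Peg 1: [5]
Peg 2: []
Peg 3: []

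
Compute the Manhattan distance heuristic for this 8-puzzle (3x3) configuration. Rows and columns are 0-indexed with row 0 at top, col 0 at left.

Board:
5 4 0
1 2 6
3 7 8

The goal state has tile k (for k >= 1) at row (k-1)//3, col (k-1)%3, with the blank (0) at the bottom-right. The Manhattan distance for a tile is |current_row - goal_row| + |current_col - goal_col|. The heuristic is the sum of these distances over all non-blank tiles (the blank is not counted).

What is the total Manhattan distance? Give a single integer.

Tile 5: at (0,0), goal (1,1), distance |0-1|+|0-1| = 2
Tile 4: at (0,1), goal (1,0), distance |0-1|+|1-0| = 2
Tile 1: at (1,0), goal (0,0), distance |1-0|+|0-0| = 1
Tile 2: at (1,1), goal (0,1), distance |1-0|+|1-1| = 1
Tile 6: at (1,2), goal (1,2), distance |1-1|+|2-2| = 0
Tile 3: at (2,0), goal (0,2), distance |2-0|+|0-2| = 4
Tile 7: at (2,1), goal (2,0), distance |2-2|+|1-0| = 1
Tile 8: at (2,2), goal (2,1), distance |2-2|+|2-1| = 1
Sum: 2 + 2 + 1 + 1 + 0 + 4 + 1 + 1 = 12

Answer: 12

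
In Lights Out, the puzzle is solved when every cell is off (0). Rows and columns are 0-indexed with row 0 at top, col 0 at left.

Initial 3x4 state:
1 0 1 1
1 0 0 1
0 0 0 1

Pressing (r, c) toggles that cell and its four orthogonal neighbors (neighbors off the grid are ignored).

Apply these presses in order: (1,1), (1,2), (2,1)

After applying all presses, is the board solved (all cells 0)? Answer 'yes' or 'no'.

After press 1 at (1,1):
1 1 1 1
0 1 1 1
0 1 0 1

After press 2 at (1,2):
1 1 0 1
0 0 0 0
0 1 1 1

After press 3 at (2,1):
1 1 0 1
0 1 0 0
1 0 0 1

Lights still on: 6

Answer: no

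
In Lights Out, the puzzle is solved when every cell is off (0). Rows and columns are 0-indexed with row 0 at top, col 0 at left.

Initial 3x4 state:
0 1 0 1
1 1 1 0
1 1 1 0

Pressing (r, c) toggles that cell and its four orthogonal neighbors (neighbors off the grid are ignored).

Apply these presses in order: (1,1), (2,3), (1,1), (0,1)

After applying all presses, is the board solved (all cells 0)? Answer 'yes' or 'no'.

After press 1 at (1,1):
0 0 0 1
0 0 0 0
1 0 1 0

After press 2 at (2,3):
0 0 0 1
0 0 0 1
1 0 0 1

After press 3 at (1,1):
0 1 0 1
1 1 1 1
1 1 0 1

After press 4 at (0,1):
1 0 1 1
1 0 1 1
1 1 0 1

Lights still on: 9

Answer: no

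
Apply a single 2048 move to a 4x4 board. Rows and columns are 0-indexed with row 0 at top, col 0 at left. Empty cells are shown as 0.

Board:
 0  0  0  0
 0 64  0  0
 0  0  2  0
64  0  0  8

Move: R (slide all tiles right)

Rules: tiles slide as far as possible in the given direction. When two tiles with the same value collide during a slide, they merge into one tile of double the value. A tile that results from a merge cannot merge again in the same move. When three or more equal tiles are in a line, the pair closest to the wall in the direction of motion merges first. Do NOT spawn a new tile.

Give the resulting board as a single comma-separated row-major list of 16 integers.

Slide right:
row 0: [0, 0, 0, 0] -> [0, 0, 0, 0]
row 1: [0, 64, 0, 0] -> [0, 0, 0, 64]
row 2: [0, 0, 2, 0] -> [0, 0, 0, 2]
row 3: [64, 0, 0, 8] -> [0, 0, 64, 8]

Answer: 0, 0, 0, 0, 0, 0, 0, 64, 0, 0, 0, 2, 0, 0, 64, 8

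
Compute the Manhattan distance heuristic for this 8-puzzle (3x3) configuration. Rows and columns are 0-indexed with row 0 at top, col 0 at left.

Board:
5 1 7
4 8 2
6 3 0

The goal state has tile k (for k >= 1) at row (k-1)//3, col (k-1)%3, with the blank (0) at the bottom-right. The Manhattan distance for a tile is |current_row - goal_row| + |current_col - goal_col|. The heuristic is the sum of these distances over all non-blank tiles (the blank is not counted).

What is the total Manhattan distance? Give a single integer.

Answer: 16

Derivation:
Tile 5: at (0,0), goal (1,1), distance |0-1|+|0-1| = 2
Tile 1: at (0,1), goal (0,0), distance |0-0|+|1-0| = 1
Tile 7: at (0,2), goal (2,0), distance |0-2|+|2-0| = 4
Tile 4: at (1,0), goal (1,0), distance |1-1|+|0-0| = 0
Tile 8: at (1,1), goal (2,1), distance |1-2|+|1-1| = 1
Tile 2: at (1,2), goal (0,1), distance |1-0|+|2-1| = 2
Tile 6: at (2,0), goal (1,2), distance |2-1|+|0-2| = 3
Tile 3: at (2,1), goal (0,2), distance |2-0|+|1-2| = 3
Sum: 2 + 1 + 4 + 0 + 1 + 2 + 3 + 3 = 16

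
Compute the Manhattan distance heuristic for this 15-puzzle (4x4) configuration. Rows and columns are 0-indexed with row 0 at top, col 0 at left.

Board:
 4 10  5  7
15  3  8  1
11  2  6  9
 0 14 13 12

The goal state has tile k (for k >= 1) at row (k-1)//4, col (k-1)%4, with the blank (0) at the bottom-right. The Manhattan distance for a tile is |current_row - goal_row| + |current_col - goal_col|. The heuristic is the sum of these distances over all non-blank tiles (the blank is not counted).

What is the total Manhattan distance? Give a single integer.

Answer: 33

Derivation:
Tile 4: at (0,0), goal (0,3), distance |0-0|+|0-3| = 3
Tile 10: at (0,1), goal (2,1), distance |0-2|+|1-1| = 2
Tile 5: at (0,2), goal (1,0), distance |0-1|+|2-0| = 3
Tile 7: at (0,3), goal (1,2), distance |0-1|+|3-2| = 2
Tile 15: at (1,0), goal (3,2), distance |1-3|+|0-2| = 4
Tile 3: at (1,1), goal (0,2), distance |1-0|+|1-2| = 2
Tile 8: at (1,2), goal (1,3), distance |1-1|+|2-3| = 1
Tile 1: at (1,3), goal (0,0), distance |1-0|+|3-0| = 4
Tile 11: at (2,0), goal (2,2), distance |2-2|+|0-2| = 2
Tile 2: at (2,1), goal (0,1), distance |2-0|+|1-1| = 2
Tile 6: at (2,2), goal (1,1), distance |2-1|+|2-1| = 2
Tile 9: at (2,3), goal (2,0), distance |2-2|+|3-0| = 3
Tile 14: at (3,1), goal (3,1), distance |3-3|+|1-1| = 0
Tile 13: at (3,2), goal (3,0), distance |3-3|+|2-0| = 2
Tile 12: at (3,3), goal (2,3), distance |3-2|+|3-3| = 1
Sum: 3 + 2 + 3 + 2 + 4 + 2 + 1 + 4 + 2 + 2 + 2 + 3 + 0 + 2 + 1 = 33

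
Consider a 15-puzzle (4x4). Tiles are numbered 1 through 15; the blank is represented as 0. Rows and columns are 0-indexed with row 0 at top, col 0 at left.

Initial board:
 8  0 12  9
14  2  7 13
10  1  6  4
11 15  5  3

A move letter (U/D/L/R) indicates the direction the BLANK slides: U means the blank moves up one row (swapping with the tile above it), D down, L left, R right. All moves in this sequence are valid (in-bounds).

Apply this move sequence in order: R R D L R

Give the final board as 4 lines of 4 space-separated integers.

After move 1 (R):
 8 12  0  9
14  2  7 13
10  1  6  4
11 15  5  3

After move 2 (R):
 8 12  9  0
14  2  7 13
10  1  6  4
11 15  5  3

After move 3 (D):
 8 12  9 13
14  2  7  0
10  1  6  4
11 15  5  3

After move 4 (L):
 8 12  9 13
14  2  0  7
10  1  6  4
11 15  5  3

After move 5 (R):
 8 12  9 13
14  2  7  0
10  1  6  4
11 15  5  3

Answer:  8 12  9 13
14  2  7  0
10  1  6  4
11 15  5  3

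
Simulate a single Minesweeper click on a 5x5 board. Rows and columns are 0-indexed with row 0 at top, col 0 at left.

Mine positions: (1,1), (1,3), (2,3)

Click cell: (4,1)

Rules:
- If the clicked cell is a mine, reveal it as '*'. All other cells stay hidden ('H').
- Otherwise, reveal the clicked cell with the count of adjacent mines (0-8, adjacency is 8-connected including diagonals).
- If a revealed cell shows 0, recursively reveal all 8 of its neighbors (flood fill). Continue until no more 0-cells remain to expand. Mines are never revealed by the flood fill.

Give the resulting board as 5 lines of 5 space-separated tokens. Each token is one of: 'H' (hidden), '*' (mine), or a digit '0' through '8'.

H H H H H
H H H H H
1 1 3 H H
0 0 1 1 1
0 0 0 0 0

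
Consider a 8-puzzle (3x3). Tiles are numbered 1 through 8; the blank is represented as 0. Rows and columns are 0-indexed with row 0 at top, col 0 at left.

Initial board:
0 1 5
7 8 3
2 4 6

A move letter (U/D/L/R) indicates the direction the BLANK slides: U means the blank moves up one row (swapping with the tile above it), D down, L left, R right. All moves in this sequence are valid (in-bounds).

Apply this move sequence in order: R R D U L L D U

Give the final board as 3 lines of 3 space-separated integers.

After move 1 (R):
1 0 5
7 8 3
2 4 6

After move 2 (R):
1 5 0
7 8 3
2 4 6

After move 3 (D):
1 5 3
7 8 0
2 4 6

After move 4 (U):
1 5 0
7 8 3
2 4 6

After move 5 (L):
1 0 5
7 8 3
2 4 6

After move 6 (L):
0 1 5
7 8 3
2 4 6

After move 7 (D):
7 1 5
0 8 3
2 4 6

After move 8 (U):
0 1 5
7 8 3
2 4 6

Answer: 0 1 5
7 8 3
2 4 6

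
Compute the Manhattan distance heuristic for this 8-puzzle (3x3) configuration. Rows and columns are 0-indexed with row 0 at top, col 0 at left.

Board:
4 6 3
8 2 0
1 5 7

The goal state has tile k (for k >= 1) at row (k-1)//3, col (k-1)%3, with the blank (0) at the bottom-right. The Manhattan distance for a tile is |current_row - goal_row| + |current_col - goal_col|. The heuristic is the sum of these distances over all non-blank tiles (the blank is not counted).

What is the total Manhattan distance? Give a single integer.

Answer: 11

Derivation:
Tile 4: at (0,0), goal (1,0), distance |0-1|+|0-0| = 1
Tile 6: at (0,1), goal (1,2), distance |0-1|+|1-2| = 2
Tile 3: at (0,2), goal (0,2), distance |0-0|+|2-2| = 0
Tile 8: at (1,0), goal (2,1), distance |1-2|+|0-1| = 2
Tile 2: at (1,1), goal (0,1), distance |1-0|+|1-1| = 1
Tile 1: at (2,0), goal (0,0), distance |2-0|+|0-0| = 2
Tile 5: at (2,1), goal (1,1), distance |2-1|+|1-1| = 1
Tile 7: at (2,2), goal (2,0), distance |2-2|+|2-0| = 2
Sum: 1 + 2 + 0 + 2 + 1 + 2 + 1 + 2 = 11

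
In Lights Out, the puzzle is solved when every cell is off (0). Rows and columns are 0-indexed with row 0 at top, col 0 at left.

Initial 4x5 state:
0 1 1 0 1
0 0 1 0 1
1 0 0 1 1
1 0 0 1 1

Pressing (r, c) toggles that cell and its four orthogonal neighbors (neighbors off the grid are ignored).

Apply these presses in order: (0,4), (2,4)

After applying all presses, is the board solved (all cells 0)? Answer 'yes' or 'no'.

Answer: no

Derivation:
After press 1 at (0,4):
0 1 1 1 0
0 0 1 0 0
1 0 0 1 1
1 0 0 1 1

After press 2 at (2,4):
0 1 1 1 0
0 0 1 0 1
1 0 0 0 0
1 0 0 1 0

Lights still on: 8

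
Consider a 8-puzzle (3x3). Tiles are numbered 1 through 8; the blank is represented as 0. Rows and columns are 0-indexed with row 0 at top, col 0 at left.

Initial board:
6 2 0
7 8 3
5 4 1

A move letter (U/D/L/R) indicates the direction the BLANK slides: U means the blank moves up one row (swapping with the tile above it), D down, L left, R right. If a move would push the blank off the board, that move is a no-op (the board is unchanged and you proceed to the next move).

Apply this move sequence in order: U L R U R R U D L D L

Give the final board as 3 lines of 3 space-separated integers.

After move 1 (U):
6 2 0
7 8 3
5 4 1

After move 2 (L):
6 0 2
7 8 3
5 4 1

After move 3 (R):
6 2 0
7 8 3
5 4 1

After move 4 (U):
6 2 0
7 8 3
5 4 1

After move 5 (R):
6 2 0
7 8 3
5 4 1

After move 6 (R):
6 2 0
7 8 3
5 4 1

After move 7 (U):
6 2 0
7 8 3
5 4 1

After move 8 (D):
6 2 3
7 8 0
5 4 1

After move 9 (L):
6 2 3
7 0 8
5 4 1

After move 10 (D):
6 2 3
7 4 8
5 0 1

After move 11 (L):
6 2 3
7 4 8
0 5 1

Answer: 6 2 3
7 4 8
0 5 1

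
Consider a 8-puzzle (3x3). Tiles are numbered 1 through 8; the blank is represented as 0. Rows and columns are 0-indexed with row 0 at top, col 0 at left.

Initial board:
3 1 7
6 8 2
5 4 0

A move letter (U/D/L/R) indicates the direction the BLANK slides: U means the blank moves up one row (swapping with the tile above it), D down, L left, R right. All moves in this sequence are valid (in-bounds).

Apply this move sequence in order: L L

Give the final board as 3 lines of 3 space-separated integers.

Answer: 3 1 7
6 8 2
0 5 4

Derivation:
After move 1 (L):
3 1 7
6 8 2
5 0 4

After move 2 (L):
3 1 7
6 8 2
0 5 4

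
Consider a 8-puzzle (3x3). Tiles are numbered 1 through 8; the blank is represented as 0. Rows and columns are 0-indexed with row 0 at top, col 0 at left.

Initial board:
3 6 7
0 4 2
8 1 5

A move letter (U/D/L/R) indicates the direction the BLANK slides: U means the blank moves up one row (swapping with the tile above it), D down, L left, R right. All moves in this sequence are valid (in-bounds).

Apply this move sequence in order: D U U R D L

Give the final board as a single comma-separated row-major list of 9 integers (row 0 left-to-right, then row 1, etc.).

After move 1 (D):
3 6 7
8 4 2
0 1 5

After move 2 (U):
3 6 7
0 4 2
8 1 5

After move 3 (U):
0 6 7
3 4 2
8 1 5

After move 4 (R):
6 0 7
3 4 2
8 1 5

After move 5 (D):
6 4 7
3 0 2
8 1 5

After move 6 (L):
6 4 7
0 3 2
8 1 5

Answer: 6, 4, 7, 0, 3, 2, 8, 1, 5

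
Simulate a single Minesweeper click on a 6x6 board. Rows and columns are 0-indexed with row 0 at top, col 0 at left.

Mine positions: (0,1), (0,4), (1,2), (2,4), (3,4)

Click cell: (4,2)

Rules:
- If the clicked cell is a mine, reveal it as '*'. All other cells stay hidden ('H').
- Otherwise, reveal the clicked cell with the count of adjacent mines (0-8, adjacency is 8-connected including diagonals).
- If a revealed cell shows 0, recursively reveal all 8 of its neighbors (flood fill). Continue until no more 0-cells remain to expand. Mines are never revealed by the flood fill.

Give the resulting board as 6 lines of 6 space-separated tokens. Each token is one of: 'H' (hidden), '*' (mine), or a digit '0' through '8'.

H H H H H H
1 2 H H H H
0 1 1 3 H H
0 0 0 2 H H
0 0 0 1 1 1
0 0 0 0 0 0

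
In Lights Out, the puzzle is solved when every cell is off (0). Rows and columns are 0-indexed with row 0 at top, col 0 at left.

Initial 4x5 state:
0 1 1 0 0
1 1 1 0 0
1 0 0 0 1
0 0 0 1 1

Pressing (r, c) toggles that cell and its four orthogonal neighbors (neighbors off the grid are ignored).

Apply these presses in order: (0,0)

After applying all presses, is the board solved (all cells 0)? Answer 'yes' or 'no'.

After press 1 at (0,0):
1 0 1 0 0
0 1 1 0 0
1 0 0 0 1
0 0 0 1 1

Lights still on: 8

Answer: no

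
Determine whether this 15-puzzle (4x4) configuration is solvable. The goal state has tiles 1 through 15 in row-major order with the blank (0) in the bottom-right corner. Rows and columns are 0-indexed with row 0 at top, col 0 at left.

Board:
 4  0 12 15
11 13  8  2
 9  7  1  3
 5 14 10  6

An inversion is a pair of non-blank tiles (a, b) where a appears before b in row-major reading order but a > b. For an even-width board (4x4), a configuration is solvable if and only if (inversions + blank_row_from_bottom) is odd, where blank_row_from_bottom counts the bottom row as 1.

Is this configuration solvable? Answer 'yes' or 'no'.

Answer: no

Derivation:
Inversions: 62
Blank is in row 0 (0-indexed from top), which is row 4 counting from the bottom (bottom = 1).
62 + 4 = 66, which is even, so the puzzle is not solvable.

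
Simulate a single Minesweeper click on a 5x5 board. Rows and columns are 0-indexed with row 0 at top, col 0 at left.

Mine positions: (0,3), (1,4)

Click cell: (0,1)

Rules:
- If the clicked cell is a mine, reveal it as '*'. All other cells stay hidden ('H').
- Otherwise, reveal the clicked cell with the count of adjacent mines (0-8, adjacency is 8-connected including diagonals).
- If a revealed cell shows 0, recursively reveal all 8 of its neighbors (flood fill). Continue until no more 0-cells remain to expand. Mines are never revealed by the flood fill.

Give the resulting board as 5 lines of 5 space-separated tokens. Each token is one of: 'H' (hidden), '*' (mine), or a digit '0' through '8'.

0 0 1 H H
0 0 1 2 H
0 0 0 1 1
0 0 0 0 0
0 0 0 0 0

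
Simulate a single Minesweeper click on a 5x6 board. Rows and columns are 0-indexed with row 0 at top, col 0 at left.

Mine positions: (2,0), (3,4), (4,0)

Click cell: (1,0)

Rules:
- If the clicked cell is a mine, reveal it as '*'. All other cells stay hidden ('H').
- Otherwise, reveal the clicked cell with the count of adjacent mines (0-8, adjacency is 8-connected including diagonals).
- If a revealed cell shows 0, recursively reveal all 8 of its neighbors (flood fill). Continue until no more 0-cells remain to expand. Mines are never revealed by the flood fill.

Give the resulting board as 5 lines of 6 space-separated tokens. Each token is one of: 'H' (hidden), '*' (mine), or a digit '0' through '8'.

H H H H H H
1 H H H H H
H H H H H H
H H H H H H
H H H H H H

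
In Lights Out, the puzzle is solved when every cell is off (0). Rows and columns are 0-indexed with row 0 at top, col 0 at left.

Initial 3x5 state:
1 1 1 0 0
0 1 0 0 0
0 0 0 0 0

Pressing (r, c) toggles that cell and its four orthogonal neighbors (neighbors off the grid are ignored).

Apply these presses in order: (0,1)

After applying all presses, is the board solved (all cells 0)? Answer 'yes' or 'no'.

Answer: yes

Derivation:
After press 1 at (0,1):
0 0 0 0 0
0 0 0 0 0
0 0 0 0 0

Lights still on: 0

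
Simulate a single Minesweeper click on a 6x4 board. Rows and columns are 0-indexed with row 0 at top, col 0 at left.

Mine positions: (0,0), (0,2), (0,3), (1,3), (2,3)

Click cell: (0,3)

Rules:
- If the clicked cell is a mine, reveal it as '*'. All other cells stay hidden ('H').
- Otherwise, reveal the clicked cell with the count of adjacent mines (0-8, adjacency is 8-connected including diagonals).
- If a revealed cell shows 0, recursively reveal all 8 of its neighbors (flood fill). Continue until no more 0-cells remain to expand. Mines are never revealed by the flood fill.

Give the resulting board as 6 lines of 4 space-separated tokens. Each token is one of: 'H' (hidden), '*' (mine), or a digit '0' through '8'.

H H H *
H H H H
H H H H
H H H H
H H H H
H H H H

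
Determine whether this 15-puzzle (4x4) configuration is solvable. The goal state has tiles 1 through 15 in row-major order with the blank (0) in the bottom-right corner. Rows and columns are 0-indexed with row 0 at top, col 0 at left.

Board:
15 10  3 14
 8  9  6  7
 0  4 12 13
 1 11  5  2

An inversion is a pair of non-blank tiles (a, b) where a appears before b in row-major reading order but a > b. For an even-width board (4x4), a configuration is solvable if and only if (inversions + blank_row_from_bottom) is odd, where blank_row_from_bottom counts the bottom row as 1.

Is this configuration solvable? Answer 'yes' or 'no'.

Answer: yes

Derivation:
Inversions: 69
Blank is in row 2 (0-indexed from top), which is row 2 counting from the bottom (bottom = 1).
69 + 2 = 71, which is odd, so the puzzle is solvable.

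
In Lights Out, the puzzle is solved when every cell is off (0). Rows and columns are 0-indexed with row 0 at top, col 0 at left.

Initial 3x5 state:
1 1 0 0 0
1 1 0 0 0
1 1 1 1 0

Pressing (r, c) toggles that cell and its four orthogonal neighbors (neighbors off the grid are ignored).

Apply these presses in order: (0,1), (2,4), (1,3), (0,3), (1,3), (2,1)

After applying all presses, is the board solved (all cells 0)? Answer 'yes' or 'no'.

After press 1 at (0,1):
0 0 1 0 0
1 0 0 0 0
1 1 1 1 0

After press 2 at (2,4):
0 0 1 0 0
1 0 0 0 1
1 1 1 0 1

After press 3 at (1,3):
0 0 1 1 0
1 0 1 1 0
1 1 1 1 1

After press 4 at (0,3):
0 0 0 0 1
1 0 1 0 0
1 1 1 1 1

After press 5 at (1,3):
0 0 0 1 1
1 0 0 1 1
1 1 1 0 1

After press 6 at (2,1):
0 0 0 1 1
1 1 0 1 1
0 0 0 0 1

Lights still on: 7

Answer: no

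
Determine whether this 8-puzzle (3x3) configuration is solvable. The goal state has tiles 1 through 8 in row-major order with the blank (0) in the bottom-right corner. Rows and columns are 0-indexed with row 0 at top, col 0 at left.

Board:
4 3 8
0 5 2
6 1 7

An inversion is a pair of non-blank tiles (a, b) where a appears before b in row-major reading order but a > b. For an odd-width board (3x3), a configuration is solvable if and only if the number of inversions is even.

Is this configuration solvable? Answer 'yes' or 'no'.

Inversions (pairs i<j in row-major order where tile[i] > tile[j] > 0): 14
14 is even, so the puzzle is solvable.

Answer: yes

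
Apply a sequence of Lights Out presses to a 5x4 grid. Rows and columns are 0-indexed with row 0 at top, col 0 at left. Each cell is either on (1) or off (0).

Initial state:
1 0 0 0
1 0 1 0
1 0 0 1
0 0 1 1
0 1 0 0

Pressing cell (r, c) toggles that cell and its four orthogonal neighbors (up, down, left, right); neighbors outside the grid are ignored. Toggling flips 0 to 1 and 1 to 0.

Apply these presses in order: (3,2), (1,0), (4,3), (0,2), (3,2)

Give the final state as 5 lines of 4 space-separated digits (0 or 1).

Answer: 0 1 1 1
0 1 0 0
0 0 0 1
0 0 1 0
0 1 1 1

Derivation:
After press 1 at (3,2):
1 0 0 0
1 0 1 0
1 0 1 1
0 1 0 0
0 1 1 0

After press 2 at (1,0):
0 0 0 0
0 1 1 0
0 0 1 1
0 1 0 0
0 1 1 0

After press 3 at (4,3):
0 0 0 0
0 1 1 0
0 0 1 1
0 1 0 1
0 1 0 1

After press 4 at (0,2):
0 1 1 1
0 1 0 0
0 0 1 1
0 1 0 1
0 1 0 1

After press 5 at (3,2):
0 1 1 1
0 1 0 0
0 0 0 1
0 0 1 0
0 1 1 1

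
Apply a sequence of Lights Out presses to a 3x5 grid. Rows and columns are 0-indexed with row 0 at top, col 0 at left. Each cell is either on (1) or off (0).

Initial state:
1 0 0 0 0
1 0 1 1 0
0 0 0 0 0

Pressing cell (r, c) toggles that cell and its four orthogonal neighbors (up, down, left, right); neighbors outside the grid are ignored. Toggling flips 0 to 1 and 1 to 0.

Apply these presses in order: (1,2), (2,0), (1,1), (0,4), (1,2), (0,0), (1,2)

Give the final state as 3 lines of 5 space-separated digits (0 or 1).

After press 1 at (1,2):
1 0 1 0 0
1 1 0 0 0
0 0 1 0 0

After press 2 at (2,0):
1 0 1 0 0
0 1 0 0 0
1 1 1 0 0

After press 3 at (1,1):
1 1 1 0 0
1 0 1 0 0
1 0 1 0 0

After press 4 at (0,4):
1 1 1 1 1
1 0 1 0 1
1 0 1 0 0

After press 5 at (1,2):
1 1 0 1 1
1 1 0 1 1
1 0 0 0 0

After press 6 at (0,0):
0 0 0 1 1
0 1 0 1 1
1 0 0 0 0

After press 7 at (1,2):
0 0 1 1 1
0 0 1 0 1
1 0 1 0 0

Answer: 0 0 1 1 1
0 0 1 0 1
1 0 1 0 0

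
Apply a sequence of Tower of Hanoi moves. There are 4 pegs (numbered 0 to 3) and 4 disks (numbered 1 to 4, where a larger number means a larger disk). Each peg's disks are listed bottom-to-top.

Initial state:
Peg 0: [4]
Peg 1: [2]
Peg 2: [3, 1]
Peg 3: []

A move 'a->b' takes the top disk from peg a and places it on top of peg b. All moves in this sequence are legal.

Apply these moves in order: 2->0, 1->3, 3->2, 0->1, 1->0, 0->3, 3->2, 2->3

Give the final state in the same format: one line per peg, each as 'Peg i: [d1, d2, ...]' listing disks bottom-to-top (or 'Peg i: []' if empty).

Answer: Peg 0: [4]
Peg 1: []
Peg 2: [3, 2]
Peg 3: [1]

Derivation:
After move 1 (2->0):
Peg 0: [4, 1]
Peg 1: [2]
Peg 2: [3]
Peg 3: []

After move 2 (1->3):
Peg 0: [4, 1]
Peg 1: []
Peg 2: [3]
Peg 3: [2]

After move 3 (3->2):
Peg 0: [4, 1]
Peg 1: []
Peg 2: [3, 2]
Peg 3: []

After move 4 (0->1):
Peg 0: [4]
Peg 1: [1]
Peg 2: [3, 2]
Peg 3: []

After move 5 (1->0):
Peg 0: [4, 1]
Peg 1: []
Peg 2: [3, 2]
Peg 3: []

After move 6 (0->3):
Peg 0: [4]
Peg 1: []
Peg 2: [3, 2]
Peg 3: [1]

After move 7 (3->2):
Peg 0: [4]
Peg 1: []
Peg 2: [3, 2, 1]
Peg 3: []

After move 8 (2->3):
Peg 0: [4]
Peg 1: []
Peg 2: [3, 2]
Peg 3: [1]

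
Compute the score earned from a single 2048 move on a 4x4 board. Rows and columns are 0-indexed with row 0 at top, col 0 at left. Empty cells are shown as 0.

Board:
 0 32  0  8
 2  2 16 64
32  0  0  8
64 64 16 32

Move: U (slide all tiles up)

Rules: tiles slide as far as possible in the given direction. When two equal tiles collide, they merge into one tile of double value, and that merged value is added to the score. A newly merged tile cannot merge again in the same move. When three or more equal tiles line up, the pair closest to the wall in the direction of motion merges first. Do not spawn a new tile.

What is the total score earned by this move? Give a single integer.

Slide up:
col 0: [0, 2, 32, 64] -> [2, 32, 64, 0]  score +0 (running 0)
col 1: [32, 2, 0, 64] -> [32, 2, 64, 0]  score +0 (running 0)
col 2: [0, 16, 0, 16] -> [32, 0, 0, 0]  score +32 (running 32)
col 3: [8, 64, 8, 32] -> [8, 64, 8, 32]  score +0 (running 32)
Board after move:
 2 32 32  8
32  2  0 64
64 64  0  8
 0  0  0 32

Answer: 32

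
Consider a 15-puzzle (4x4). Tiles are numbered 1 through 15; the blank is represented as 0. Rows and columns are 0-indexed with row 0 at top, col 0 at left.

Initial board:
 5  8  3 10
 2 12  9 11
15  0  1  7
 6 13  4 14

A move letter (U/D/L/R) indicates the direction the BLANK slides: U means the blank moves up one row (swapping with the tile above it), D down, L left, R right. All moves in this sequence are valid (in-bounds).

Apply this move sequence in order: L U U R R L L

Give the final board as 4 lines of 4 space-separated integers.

Answer:  0  8  3 10
 5 12  9 11
 2 15  1  7
 6 13  4 14

Derivation:
After move 1 (L):
 5  8  3 10
 2 12  9 11
 0 15  1  7
 6 13  4 14

After move 2 (U):
 5  8  3 10
 0 12  9 11
 2 15  1  7
 6 13  4 14

After move 3 (U):
 0  8  3 10
 5 12  9 11
 2 15  1  7
 6 13  4 14

After move 4 (R):
 8  0  3 10
 5 12  9 11
 2 15  1  7
 6 13  4 14

After move 5 (R):
 8  3  0 10
 5 12  9 11
 2 15  1  7
 6 13  4 14

After move 6 (L):
 8  0  3 10
 5 12  9 11
 2 15  1  7
 6 13  4 14

After move 7 (L):
 0  8  3 10
 5 12  9 11
 2 15  1  7
 6 13  4 14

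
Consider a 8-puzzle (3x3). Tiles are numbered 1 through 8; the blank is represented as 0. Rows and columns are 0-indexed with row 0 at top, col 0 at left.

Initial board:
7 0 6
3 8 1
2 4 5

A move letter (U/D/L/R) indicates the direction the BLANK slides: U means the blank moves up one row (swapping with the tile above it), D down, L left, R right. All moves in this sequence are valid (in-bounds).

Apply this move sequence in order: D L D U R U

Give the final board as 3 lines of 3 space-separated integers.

After move 1 (D):
7 8 6
3 0 1
2 4 5

After move 2 (L):
7 8 6
0 3 1
2 4 5

After move 3 (D):
7 8 6
2 3 1
0 4 5

After move 4 (U):
7 8 6
0 3 1
2 4 5

After move 5 (R):
7 8 6
3 0 1
2 4 5

After move 6 (U):
7 0 6
3 8 1
2 4 5

Answer: 7 0 6
3 8 1
2 4 5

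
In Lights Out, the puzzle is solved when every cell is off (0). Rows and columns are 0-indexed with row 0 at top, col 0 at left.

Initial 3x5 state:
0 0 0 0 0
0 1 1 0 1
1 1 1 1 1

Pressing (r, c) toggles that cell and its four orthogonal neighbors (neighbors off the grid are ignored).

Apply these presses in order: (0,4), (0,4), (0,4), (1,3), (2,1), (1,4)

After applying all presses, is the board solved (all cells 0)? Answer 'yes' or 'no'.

After press 1 at (0,4):
0 0 0 1 1
0 1 1 0 0
1 1 1 1 1

After press 2 at (0,4):
0 0 0 0 0
0 1 1 0 1
1 1 1 1 1

After press 3 at (0,4):
0 0 0 1 1
0 1 1 0 0
1 1 1 1 1

After press 4 at (1,3):
0 0 0 0 1
0 1 0 1 1
1 1 1 0 1

After press 5 at (2,1):
0 0 0 0 1
0 0 0 1 1
0 0 0 0 1

After press 6 at (1,4):
0 0 0 0 0
0 0 0 0 0
0 0 0 0 0

Lights still on: 0

Answer: yes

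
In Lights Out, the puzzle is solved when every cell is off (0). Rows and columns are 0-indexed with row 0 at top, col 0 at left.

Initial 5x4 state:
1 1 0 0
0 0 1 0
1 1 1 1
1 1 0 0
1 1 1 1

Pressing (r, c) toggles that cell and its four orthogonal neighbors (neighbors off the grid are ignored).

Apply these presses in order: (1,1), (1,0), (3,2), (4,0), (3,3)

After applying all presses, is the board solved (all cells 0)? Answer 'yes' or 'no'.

Answer: yes

Derivation:
After press 1 at (1,1):
1 0 0 0
1 1 0 0
1 0 1 1
1 1 0 0
1 1 1 1

After press 2 at (1,0):
0 0 0 0
0 0 0 0
0 0 1 1
1 1 0 0
1 1 1 1

After press 3 at (3,2):
0 0 0 0
0 0 0 0
0 0 0 1
1 0 1 1
1 1 0 1

After press 4 at (4,0):
0 0 0 0
0 0 0 0
0 0 0 1
0 0 1 1
0 0 0 1

After press 5 at (3,3):
0 0 0 0
0 0 0 0
0 0 0 0
0 0 0 0
0 0 0 0

Lights still on: 0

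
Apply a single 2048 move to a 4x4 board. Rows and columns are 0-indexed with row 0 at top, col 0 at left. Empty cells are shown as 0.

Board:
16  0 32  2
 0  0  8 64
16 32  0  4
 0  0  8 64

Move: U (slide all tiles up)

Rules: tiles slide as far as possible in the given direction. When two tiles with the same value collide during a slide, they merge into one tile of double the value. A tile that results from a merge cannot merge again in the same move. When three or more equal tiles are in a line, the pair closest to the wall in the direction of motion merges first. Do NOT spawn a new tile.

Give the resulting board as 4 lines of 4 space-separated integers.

Answer: 32 32 32  2
 0  0 16 64
 0  0  0  4
 0  0  0 64

Derivation:
Slide up:
col 0: [16, 0, 16, 0] -> [32, 0, 0, 0]
col 1: [0, 0, 32, 0] -> [32, 0, 0, 0]
col 2: [32, 8, 0, 8] -> [32, 16, 0, 0]
col 3: [2, 64, 4, 64] -> [2, 64, 4, 64]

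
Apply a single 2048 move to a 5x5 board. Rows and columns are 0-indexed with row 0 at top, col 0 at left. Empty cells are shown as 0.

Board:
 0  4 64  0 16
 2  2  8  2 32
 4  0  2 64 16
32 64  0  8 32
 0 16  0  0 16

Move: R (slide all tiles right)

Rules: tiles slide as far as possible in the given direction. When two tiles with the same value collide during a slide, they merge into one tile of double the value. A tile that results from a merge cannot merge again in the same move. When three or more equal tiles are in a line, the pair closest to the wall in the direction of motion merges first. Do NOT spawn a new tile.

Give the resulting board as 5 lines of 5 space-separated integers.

Slide right:
row 0: [0, 4, 64, 0, 16] -> [0, 0, 4, 64, 16]
row 1: [2, 2, 8, 2, 32] -> [0, 4, 8, 2, 32]
row 2: [4, 0, 2, 64, 16] -> [0, 4, 2, 64, 16]
row 3: [32, 64, 0, 8, 32] -> [0, 32, 64, 8, 32]
row 4: [0, 16, 0, 0, 16] -> [0, 0, 0, 0, 32]

Answer:  0  0  4 64 16
 0  4  8  2 32
 0  4  2 64 16
 0 32 64  8 32
 0  0  0  0 32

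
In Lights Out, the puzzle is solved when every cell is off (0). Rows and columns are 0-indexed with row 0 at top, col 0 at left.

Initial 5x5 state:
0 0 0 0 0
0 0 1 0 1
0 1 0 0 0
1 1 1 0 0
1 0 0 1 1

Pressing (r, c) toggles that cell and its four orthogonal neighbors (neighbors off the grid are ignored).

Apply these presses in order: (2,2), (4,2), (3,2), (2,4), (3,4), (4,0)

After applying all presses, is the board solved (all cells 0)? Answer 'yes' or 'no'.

After press 1 at (2,2):
0 0 0 0 0
0 0 0 0 1
0 0 1 1 0
1 1 0 0 0
1 0 0 1 1

After press 2 at (4,2):
0 0 0 0 0
0 0 0 0 1
0 0 1 1 0
1 1 1 0 0
1 1 1 0 1

After press 3 at (3,2):
0 0 0 0 0
0 0 0 0 1
0 0 0 1 0
1 0 0 1 0
1 1 0 0 1

After press 4 at (2,4):
0 0 0 0 0
0 0 0 0 0
0 0 0 0 1
1 0 0 1 1
1 1 0 0 1

After press 5 at (3,4):
0 0 0 0 0
0 0 0 0 0
0 0 0 0 0
1 0 0 0 0
1 1 0 0 0

After press 6 at (4,0):
0 0 0 0 0
0 0 0 0 0
0 0 0 0 0
0 0 0 0 0
0 0 0 0 0

Lights still on: 0

Answer: yes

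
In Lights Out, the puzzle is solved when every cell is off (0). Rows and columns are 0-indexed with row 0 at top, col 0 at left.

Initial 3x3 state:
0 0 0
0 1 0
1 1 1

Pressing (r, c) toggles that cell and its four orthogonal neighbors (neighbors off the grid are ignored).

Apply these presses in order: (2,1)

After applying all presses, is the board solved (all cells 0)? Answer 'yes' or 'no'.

After press 1 at (2,1):
0 0 0
0 0 0
0 0 0

Lights still on: 0

Answer: yes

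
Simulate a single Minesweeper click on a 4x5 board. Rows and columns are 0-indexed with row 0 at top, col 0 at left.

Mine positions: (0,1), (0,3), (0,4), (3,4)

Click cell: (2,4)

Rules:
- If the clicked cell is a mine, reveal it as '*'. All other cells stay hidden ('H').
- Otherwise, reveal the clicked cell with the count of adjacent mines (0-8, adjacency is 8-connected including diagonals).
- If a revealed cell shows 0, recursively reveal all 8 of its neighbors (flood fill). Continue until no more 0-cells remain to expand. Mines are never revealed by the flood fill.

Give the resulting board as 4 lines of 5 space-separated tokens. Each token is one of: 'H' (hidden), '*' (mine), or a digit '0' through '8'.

H H H H H
H H H H H
H H H H 1
H H H H H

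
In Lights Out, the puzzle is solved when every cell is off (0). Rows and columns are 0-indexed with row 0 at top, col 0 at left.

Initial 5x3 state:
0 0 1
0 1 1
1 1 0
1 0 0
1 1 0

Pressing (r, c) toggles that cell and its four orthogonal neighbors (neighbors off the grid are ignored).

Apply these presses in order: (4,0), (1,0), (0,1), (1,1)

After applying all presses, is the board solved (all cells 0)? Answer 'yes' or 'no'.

Answer: yes

Derivation:
After press 1 at (4,0):
0 0 1
0 1 1
1 1 0
0 0 0
0 0 0

After press 2 at (1,0):
1 0 1
1 0 1
0 1 0
0 0 0
0 0 0

After press 3 at (0,1):
0 1 0
1 1 1
0 1 0
0 0 0
0 0 0

After press 4 at (1,1):
0 0 0
0 0 0
0 0 0
0 0 0
0 0 0

Lights still on: 0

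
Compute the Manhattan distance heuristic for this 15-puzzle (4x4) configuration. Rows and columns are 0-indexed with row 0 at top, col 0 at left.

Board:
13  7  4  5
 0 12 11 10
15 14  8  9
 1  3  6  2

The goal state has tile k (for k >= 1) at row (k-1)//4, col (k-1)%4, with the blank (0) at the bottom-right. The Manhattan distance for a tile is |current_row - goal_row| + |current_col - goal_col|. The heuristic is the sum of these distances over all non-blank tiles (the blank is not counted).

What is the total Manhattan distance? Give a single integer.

Tile 13: (0,0)->(3,0) = 3
Tile 7: (0,1)->(1,2) = 2
Tile 4: (0,2)->(0,3) = 1
Tile 5: (0,3)->(1,0) = 4
Tile 12: (1,1)->(2,3) = 3
Tile 11: (1,2)->(2,2) = 1
Tile 10: (1,3)->(2,1) = 3
Tile 15: (2,0)->(3,2) = 3
Tile 14: (2,1)->(3,1) = 1
Tile 8: (2,2)->(1,3) = 2
Tile 9: (2,3)->(2,0) = 3
Tile 1: (3,0)->(0,0) = 3
Tile 3: (3,1)->(0,2) = 4
Tile 6: (3,2)->(1,1) = 3
Tile 2: (3,3)->(0,1) = 5
Sum: 3 + 2 + 1 + 4 + 3 + 1 + 3 + 3 + 1 + 2 + 3 + 3 + 4 + 3 + 5 = 41

Answer: 41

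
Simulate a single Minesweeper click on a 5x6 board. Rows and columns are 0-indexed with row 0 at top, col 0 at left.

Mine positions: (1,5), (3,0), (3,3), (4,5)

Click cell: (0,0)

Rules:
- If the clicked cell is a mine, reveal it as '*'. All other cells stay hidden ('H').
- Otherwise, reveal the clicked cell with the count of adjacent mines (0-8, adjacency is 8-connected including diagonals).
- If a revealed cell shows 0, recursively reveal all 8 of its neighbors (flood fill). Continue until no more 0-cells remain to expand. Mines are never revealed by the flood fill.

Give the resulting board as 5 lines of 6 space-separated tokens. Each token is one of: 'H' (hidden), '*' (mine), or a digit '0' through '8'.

0 0 0 0 1 H
0 0 0 0 1 H
1 1 1 1 2 H
H H H H H H
H H H H H H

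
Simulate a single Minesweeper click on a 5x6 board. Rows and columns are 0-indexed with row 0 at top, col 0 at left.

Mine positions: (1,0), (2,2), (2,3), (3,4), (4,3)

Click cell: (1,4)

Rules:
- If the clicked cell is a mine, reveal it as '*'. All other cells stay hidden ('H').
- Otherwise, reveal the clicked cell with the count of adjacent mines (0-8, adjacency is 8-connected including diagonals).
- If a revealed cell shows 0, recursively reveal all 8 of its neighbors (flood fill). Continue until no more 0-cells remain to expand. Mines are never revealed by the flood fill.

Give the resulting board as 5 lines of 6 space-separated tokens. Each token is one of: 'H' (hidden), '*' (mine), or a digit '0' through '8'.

H H H H H H
H H H H 1 H
H H H H H H
H H H H H H
H H H H H H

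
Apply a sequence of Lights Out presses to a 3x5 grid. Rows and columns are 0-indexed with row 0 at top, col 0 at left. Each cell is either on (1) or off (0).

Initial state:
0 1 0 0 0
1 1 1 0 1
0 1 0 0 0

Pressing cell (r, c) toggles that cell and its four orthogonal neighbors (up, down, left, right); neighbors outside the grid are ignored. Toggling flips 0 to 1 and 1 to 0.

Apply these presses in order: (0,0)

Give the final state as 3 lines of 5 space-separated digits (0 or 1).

Answer: 1 0 0 0 0
0 1 1 0 1
0 1 0 0 0

Derivation:
After press 1 at (0,0):
1 0 0 0 0
0 1 1 0 1
0 1 0 0 0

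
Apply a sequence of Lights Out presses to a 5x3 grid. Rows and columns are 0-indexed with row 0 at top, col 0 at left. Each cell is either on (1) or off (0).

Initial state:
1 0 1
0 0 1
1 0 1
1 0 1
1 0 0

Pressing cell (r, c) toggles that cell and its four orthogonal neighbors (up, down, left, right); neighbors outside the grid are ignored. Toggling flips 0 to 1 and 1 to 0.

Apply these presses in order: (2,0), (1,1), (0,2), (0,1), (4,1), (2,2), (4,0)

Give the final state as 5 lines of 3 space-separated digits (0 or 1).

After press 1 at (2,0):
1 0 1
1 0 1
0 1 1
0 0 1
1 0 0

After press 2 at (1,1):
1 1 1
0 1 0
0 0 1
0 0 1
1 0 0

After press 3 at (0,2):
1 0 0
0 1 1
0 0 1
0 0 1
1 0 0

After press 4 at (0,1):
0 1 1
0 0 1
0 0 1
0 0 1
1 0 0

After press 5 at (4,1):
0 1 1
0 0 1
0 0 1
0 1 1
0 1 1

After press 6 at (2,2):
0 1 1
0 0 0
0 1 0
0 1 0
0 1 1

After press 7 at (4,0):
0 1 1
0 0 0
0 1 0
1 1 0
1 0 1

Answer: 0 1 1
0 0 0
0 1 0
1 1 0
1 0 1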